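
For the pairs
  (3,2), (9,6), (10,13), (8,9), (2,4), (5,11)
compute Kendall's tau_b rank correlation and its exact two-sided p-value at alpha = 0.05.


Step 1: Enumerate the 15 unordered pairs (i,j) with i<j and classify each by sign(x_j-x_i) * sign(y_j-y_i).
  (1,2):dx=+6,dy=+4->C; (1,3):dx=+7,dy=+11->C; (1,4):dx=+5,dy=+7->C; (1,5):dx=-1,dy=+2->D
  (1,6):dx=+2,dy=+9->C; (2,3):dx=+1,dy=+7->C; (2,4):dx=-1,dy=+3->D; (2,5):dx=-7,dy=-2->C
  (2,6):dx=-4,dy=+5->D; (3,4):dx=-2,dy=-4->C; (3,5):dx=-8,dy=-9->C; (3,6):dx=-5,dy=-2->C
  (4,5):dx=-6,dy=-5->C; (4,6):dx=-3,dy=+2->D; (5,6):dx=+3,dy=+7->C
Step 2: C = 11, D = 4, total pairs = 15.
Step 3: tau = (C - D)/(n(n-1)/2) = (11 - 4)/15 = 0.466667.
Step 4: Exact two-sided p-value (enumerate n! = 720 permutations of y under H0): p = 0.272222.
Step 5: alpha = 0.05. fail to reject H0.

tau_b = 0.4667 (C=11, D=4), p = 0.272222, fail to reject H0.


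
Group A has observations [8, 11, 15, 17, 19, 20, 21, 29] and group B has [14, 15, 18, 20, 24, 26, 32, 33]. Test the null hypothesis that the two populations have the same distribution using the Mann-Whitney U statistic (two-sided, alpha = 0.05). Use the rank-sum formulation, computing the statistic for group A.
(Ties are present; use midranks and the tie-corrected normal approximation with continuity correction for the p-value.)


Step 1: Combine and sort all 16 observations; assign midranks.
sorted (value, group): (8,X), (11,X), (14,Y), (15,X), (15,Y), (17,X), (18,Y), (19,X), (20,X), (20,Y), (21,X), (24,Y), (26,Y), (29,X), (32,Y), (33,Y)
ranks: 8->1, 11->2, 14->3, 15->4.5, 15->4.5, 17->6, 18->7, 19->8, 20->9.5, 20->9.5, 21->11, 24->12, 26->13, 29->14, 32->15, 33->16
Step 2: Rank sum for X: R1 = 1 + 2 + 4.5 + 6 + 8 + 9.5 + 11 + 14 = 56.
Step 3: U_X = R1 - n1(n1+1)/2 = 56 - 8*9/2 = 56 - 36 = 20.
       U_Y = n1*n2 - U_X = 64 - 20 = 44.
Step 4: Ties are present, so use the tie-corrected normal approximation (with continuity correction) for the p-value.
Step 5: p-value = 0.226463; compare to alpha = 0.05. fail to reject H0.

U_X = 20, p = 0.226463, fail to reject H0 at alpha = 0.05.


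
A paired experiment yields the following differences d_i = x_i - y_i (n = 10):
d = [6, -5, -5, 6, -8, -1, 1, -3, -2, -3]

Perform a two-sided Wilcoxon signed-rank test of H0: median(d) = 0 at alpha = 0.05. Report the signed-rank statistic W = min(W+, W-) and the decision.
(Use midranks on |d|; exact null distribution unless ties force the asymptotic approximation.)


Step 1: Drop any zero differences (none here) and take |d_i|.
|d| = [6, 5, 5, 6, 8, 1, 1, 3, 2, 3]
Step 2: Midrank |d_i| (ties get averaged ranks).
ranks: |6|->8.5, |5|->6.5, |5|->6.5, |6|->8.5, |8|->10, |1|->1.5, |1|->1.5, |3|->4.5, |2|->3, |3|->4.5
Step 3: Attach original signs; sum ranks with positive sign and with negative sign.
W+ = 8.5 + 8.5 + 1.5 = 18.5
W- = 6.5 + 6.5 + 10 + 1.5 + 4.5 + 3 + 4.5 = 36.5
(Check: W+ + W- = 55 should equal n(n+1)/2 = 55.)
Step 4: Test statistic W = min(W+, W-) = 18.5.
Step 5: Ties in |d|, so use the tie-corrected normal approximation.
        E[W] = n(n+1)/4 = 10*11/4 = 27.5.
        Tie groups: |d|=1 (t=2), |d|=3 (t=2), |d|=5 (t=2), |d|=6 (t=2); sum(t^3 - t) = 24.
        Var[W] = n(n+1)(2n+1)/24 - sum(t^3-t)/48 = 2310/24 - 24/48 = 95.75.
        z = (W - E[W]) / sqrt(Var[W]) = (18.5 - 27.5) / 9.7852 = -0.9198.
        Two-sided p = 2*Phi(z) = 0.357700.
Step 6: alpha = 0.05. fail to reject H0.

W+ = 18.5, W- = 36.5, W = min = 18.5, p = 0.357700, fail to reject H0.


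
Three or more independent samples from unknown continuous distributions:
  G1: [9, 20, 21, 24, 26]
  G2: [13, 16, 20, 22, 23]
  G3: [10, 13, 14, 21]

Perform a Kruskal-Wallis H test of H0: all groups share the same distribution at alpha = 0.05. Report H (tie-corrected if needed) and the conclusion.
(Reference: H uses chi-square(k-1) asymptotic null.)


Step 1: Combine all N = 14 observations and assign midranks.
sorted (value, group, rank): (9,G1,1), (10,G3,2), (13,G2,3.5), (13,G3,3.5), (14,G3,5), (16,G2,6), (20,G1,7.5), (20,G2,7.5), (21,G1,9.5), (21,G3,9.5), (22,G2,11), (23,G2,12), (24,G1,13), (26,G1,14)
Step 2: Sum ranks within each group.
R_1 = 45 (n_1 = 5)
R_2 = 40 (n_2 = 5)
R_3 = 20 (n_3 = 4)
Step 3: H = 12/(N(N+1)) * sum(R_i^2/n_i) - 3(N+1)
     = 12/(14*15) * (45^2/5 + 40^2/5 + 20^2/4) - 3*15
     = 0.057143 * 825 - 45
     = 2.142857.
Step 4: Ties present; correction factor C = 1 - 18/(14^3 - 14) = 0.993407. Corrected H = 2.142857 / 0.993407 = 2.157080.
Step 5: Under H0, H ~ chi^2(2); p-value = 0.340092.
Step 6: alpha = 0.05. fail to reject H0.

H = 2.1571, df = 2, p = 0.340092, fail to reject H0.


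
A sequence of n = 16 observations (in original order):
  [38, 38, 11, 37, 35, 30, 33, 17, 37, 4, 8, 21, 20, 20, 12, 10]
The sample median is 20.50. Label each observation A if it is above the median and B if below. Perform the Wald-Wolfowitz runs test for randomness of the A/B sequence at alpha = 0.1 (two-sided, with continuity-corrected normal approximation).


Step 1: Compute median = 20.50; label A = above, B = below.
Labels in order: AABAAAABABBABBBB  (n_A = 8, n_B = 8)
Step 2: Count runs R = 8.
Step 3: Under H0 (random ordering), E[R] = 2*n_A*n_B/(n_A+n_B) + 1 = 2*8*8/16 + 1 = 9.0000.
        Var[R] = 2*n_A*n_B*(2*n_A*n_B - n_A - n_B) / ((n_A+n_B)^2 * (n_A+n_B-1)) = 14336/3840 = 3.7333.
        SD[R] = 1.9322.
Step 4: Continuity-corrected z = (R + 0.5 - E[R]) / SD[R] = (8 + 0.5 - 9.0000) / 1.9322 = -0.2588.
Step 5: Two-sided p-value via normal approximation = 2*(1 - Phi(|z|)) = 0.795809.
Step 6: alpha = 0.1. fail to reject H0.

R = 8, z = -0.2588, p = 0.795809, fail to reject H0.


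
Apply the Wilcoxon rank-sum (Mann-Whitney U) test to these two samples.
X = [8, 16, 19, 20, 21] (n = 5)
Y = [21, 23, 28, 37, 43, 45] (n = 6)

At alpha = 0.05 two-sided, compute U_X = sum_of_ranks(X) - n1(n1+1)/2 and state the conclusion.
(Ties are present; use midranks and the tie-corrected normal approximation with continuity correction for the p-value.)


Step 1: Combine and sort all 11 observations; assign midranks.
sorted (value, group): (8,X), (16,X), (19,X), (20,X), (21,X), (21,Y), (23,Y), (28,Y), (37,Y), (43,Y), (45,Y)
ranks: 8->1, 16->2, 19->3, 20->4, 21->5.5, 21->5.5, 23->7, 28->8, 37->9, 43->10, 45->11
Step 2: Rank sum for X: R1 = 1 + 2 + 3 + 4 + 5.5 = 15.5.
Step 3: U_X = R1 - n1(n1+1)/2 = 15.5 - 5*6/2 = 15.5 - 15 = 0.5.
       U_Y = n1*n2 - U_X = 30 - 0.5 = 29.5.
Step 4: Ties are present, so use the tie-corrected normal approximation (with continuity correction) for the p-value.
Step 5: p-value = 0.010411; compare to alpha = 0.05. reject H0.

U_X = 0.5, p = 0.010411, reject H0 at alpha = 0.05.


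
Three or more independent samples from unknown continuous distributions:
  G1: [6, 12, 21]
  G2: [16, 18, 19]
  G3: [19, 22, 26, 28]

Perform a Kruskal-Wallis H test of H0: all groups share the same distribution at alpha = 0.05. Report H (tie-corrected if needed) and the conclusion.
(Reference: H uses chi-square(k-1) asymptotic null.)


Step 1: Combine all N = 10 observations and assign midranks.
sorted (value, group, rank): (6,G1,1), (12,G1,2), (16,G2,3), (18,G2,4), (19,G2,5.5), (19,G3,5.5), (21,G1,7), (22,G3,8), (26,G3,9), (28,G3,10)
Step 2: Sum ranks within each group.
R_1 = 10 (n_1 = 3)
R_2 = 12.5 (n_2 = 3)
R_3 = 32.5 (n_3 = 4)
Step 3: H = 12/(N(N+1)) * sum(R_i^2/n_i) - 3(N+1)
     = 12/(10*11) * (10^2/3 + 12.5^2/3 + 32.5^2/4) - 3*11
     = 0.109091 * 349.479 - 33
     = 5.125000.
Step 4: Ties present; correction factor C = 1 - 6/(10^3 - 10) = 0.993939. Corrected H = 5.125000 / 0.993939 = 5.156250.
Step 5: Under H0, H ~ chi^2(2); p-value = 0.075916.
Step 6: alpha = 0.05. fail to reject H0.

H = 5.1562, df = 2, p = 0.075916, fail to reject H0.


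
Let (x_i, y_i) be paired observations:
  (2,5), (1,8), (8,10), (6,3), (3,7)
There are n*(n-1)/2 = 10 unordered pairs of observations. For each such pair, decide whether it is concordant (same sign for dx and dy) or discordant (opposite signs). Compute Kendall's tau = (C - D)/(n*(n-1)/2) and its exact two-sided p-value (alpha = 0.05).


Step 1: Enumerate the 10 unordered pairs (i,j) with i<j and classify each by sign(x_j-x_i) * sign(y_j-y_i).
  (1,2):dx=-1,dy=+3->D; (1,3):dx=+6,dy=+5->C; (1,4):dx=+4,dy=-2->D; (1,5):dx=+1,dy=+2->C
  (2,3):dx=+7,dy=+2->C; (2,4):dx=+5,dy=-5->D; (2,5):dx=+2,dy=-1->D; (3,4):dx=-2,dy=-7->C
  (3,5):dx=-5,dy=-3->C; (4,5):dx=-3,dy=+4->D
Step 2: C = 5, D = 5, total pairs = 10.
Step 3: tau = (C - D)/(n(n-1)/2) = (5 - 5)/10 = 0.000000.
Step 4: Exact two-sided p-value (enumerate n! = 120 permutations of y under H0): p = 1.000000.
Step 5: alpha = 0.05. fail to reject H0.

tau_b = 0.0000 (C=5, D=5), p = 1.000000, fail to reject H0.


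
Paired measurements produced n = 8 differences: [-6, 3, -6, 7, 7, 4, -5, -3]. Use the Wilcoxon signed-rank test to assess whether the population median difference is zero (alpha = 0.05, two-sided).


Step 1: Drop any zero differences (none here) and take |d_i|.
|d| = [6, 3, 6, 7, 7, 4, 5, 3]
Step 2: Midrank |d_i| (ties get averaged ranks).
ranks: |6|->5.5, |3|->1.5, |6|->5.5, |7|->7.5, |7|->7.5, |4|->3, |5|->4, |3|->1.5
Step 3: Attach original signs; sum ranks with positive sign and with negative sign.
W+ = 1.5 + 7.5 + 7.5 + 3 = 19.5
W- = 5.5 + 5.5 + 4 + 1.5 = 16.5
(Check: W+ + W- = 36 should equal n(n+1)/2 = 36.)
Step 4: Test statistic W = min(W+, W-) = 16.5.
Step 5: Ties in |d|, so use the tie-corrected normal approximation.
        E[W] = n(n+1)/4 = 8*9/4 = 18.
        Tie groups: |d|=3 (t=2), |d|=6 (t=2), |d|=7 (t=2); sum(t^3 - t) = 18.
        Var[W] = n(n+1)(2n+1)/24 - sum(t^3-t)/48 = 1224/24 - 18/48 = 50.625.
        z = (W - E[W]) / sqrt(Var[W]) = (16.5 - 18) / 7.1151 = -0.2108.
        Two-sided p = 2*Phi(z) = 0.833029.
Step 6: alpha = 0.05. fail to reject H0.

W+ = 19.5, W- = 16.5, W = min = 16.5, p = 0.833029, fail to reject H0.


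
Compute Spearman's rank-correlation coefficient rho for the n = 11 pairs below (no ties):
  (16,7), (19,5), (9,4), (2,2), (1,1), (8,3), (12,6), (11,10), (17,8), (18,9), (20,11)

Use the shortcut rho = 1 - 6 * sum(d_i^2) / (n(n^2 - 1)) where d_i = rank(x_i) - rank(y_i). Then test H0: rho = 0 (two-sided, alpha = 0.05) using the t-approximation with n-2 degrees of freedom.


Step 1: Rank x and y separately (midranks; no ties here).
rank(x): 16->7, 19->10, 9->4, 2->2, 1->1, 8->3, 12->6, 11->5, 17->8, 18->9, 20->11
rank(y): 7->7, 5->5, 4->4, 2->2, 1->1, 3->3, 6->6, 10->10, 8->8, 9->9, 11->11
Step 2: d_i = R_x(i) - R_y(i); compute d_i^2.
  (7-7)^2=0, (10-5)^2=25, (4-4)^2=0, (2-2)^2=0, (1-1)^2=0, (3-3)^2=0, (6-6)^2=0, (5-10)^2=25, (8-8)^2=0, (9-9)^2=0, (11-11)^2=0
sum(d^2) = 50.
Step 3: rho = 1 - 6*50 / (11*(11^2 - 1)) = 1 - 300/1320 = 0.772727.
Step 4: Under H0, t = rho * sqrt((n-2)/(1-rho^2)) = 3.6522 ~ t(9).
Step 5: Two-sided p-value from the t-distribution with 9 df = 0.005299.
Step 6: alpha = 0.05. reject H0.

rho = 0.7727, p = 0.005299, reject H0 at alpha = 0.05.


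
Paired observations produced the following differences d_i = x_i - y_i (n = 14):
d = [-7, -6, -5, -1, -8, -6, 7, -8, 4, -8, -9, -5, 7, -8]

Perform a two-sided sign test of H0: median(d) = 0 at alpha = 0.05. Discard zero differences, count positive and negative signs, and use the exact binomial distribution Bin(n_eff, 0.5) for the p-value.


Step 1: Discard zero differences. Original n = 14; n_eff = number of nonzero differences = 14.
Nonzero differences (with sign): -7, -6, -5, -1, -8, -6, +7, -8, +4, -8, -9, -5, +7, -8
Step 2: Count signs: positive = 3, negative = 11.
Step 3: Under H0: P(positive) = 0.5, so the number of positives S ~ Bin(14, 0.5).
Step 4: Two-sided exact p-value = sum of Bin(14,0.5) probabilities at or below the observed probability = 0.057373.
Step 5: alpha = 0.05. fail to reject H0.

n_eff = 14, pos = 3, neg = 11, p = 0.057373, fail to reject H0.


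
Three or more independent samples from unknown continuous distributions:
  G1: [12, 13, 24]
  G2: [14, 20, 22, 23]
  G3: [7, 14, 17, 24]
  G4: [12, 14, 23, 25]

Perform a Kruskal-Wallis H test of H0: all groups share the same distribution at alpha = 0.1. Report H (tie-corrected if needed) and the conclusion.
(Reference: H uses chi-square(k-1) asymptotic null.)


Step 1: Combine all N = 15 observations and assign midranks.
sorted (value, group, rank): (7,G3,1), (12,G1,2.5), (12,G4,2.5), (13,G1,4), (14,G2,6), (14,G3,6), (14,G4,6), (17,G3,8), (20,G2,9), (22,G2,10), (23,G2,11.5), (23,G4,11.5), (24,G1,13.5), (24,G3,13.5), (25,G4,15)
Step 2: Sum ranks within each group.
R_1 = 20 (n_1 = 3)
R_2 = 36.5 (n_2 = 4)
R_3 = 28.5 (n_3 = 4)
R_4 = 35 (n_4 = 4)
Step 3: H = 12/(N(N+1)) * sum(R_i^2/n_i) - 3(N+1)
     = 12/(15*16) * (20^2/3 + 36.5^2/4 + 28.5^2/4 + 35^2/4) - 3*16
     = 0.050000 * 975.708 - 48
     = 0.785417.
Step 4: Ties present; correction factor C = 1 - 42/(15^3 - 15) = 0.987500. Corrected H = 0.785417 / 0.987500 = 0.795359.
Step 5: Under H0, H ~ chi^2(3); p-value = 0.850577.
Step 6: alpha = 0.1. fail to reject H0.

H = 0.7954, df = 3, p = 0.850577, fail to reject H0.


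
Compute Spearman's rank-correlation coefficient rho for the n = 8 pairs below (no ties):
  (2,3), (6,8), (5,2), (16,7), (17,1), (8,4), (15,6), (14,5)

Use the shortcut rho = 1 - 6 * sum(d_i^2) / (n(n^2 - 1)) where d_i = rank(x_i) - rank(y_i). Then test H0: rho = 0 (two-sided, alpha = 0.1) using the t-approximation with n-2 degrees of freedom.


Step 1: Rank x and y separately (midranks; no ties here).
rank(x): 2->1, 6->3, 5->2, 16->7, 17->8, 8->4, 15->6, 14->5
rank(y): 3->3, 8->8, 2->2, 7->7, 1->1, 4->4, 6->6, 5->5
Step 2: d_i = R_x(i) - R_y(i); compute d_i^2.
  (1-3)^2=4, (3-8)^2=25, (2-2)^2=0, (7-7)^2=0, (8-1)^2=49, (4-4)^2=0, (6-6)^2=0, (5-5)^2=0
sum(d^2) = 78.
Step 3: rho = 1 - 6*78 / (8*(8^2 - 1)) = 1 - 468/504 = 0.071429.
Step 4: Under H0, t = rho * sqrt((n-2)/(1-rho^2)) = 0.1754 ~ t(6).
Step 5: Two-sided p-value from the t-distribution with 6 df = 0.866526.
Step 6: alpha = 0.1. fail to reject H0.

rho = 0.0714, p = 0.866526, fail to reject H0 at alpha = 0.1.


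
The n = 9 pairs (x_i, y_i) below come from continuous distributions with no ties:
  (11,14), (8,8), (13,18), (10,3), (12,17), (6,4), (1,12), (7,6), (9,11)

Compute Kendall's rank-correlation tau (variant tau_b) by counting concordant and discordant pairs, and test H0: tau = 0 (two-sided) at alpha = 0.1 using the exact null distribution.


Step 1: Enumerate the 36 unordered pairs (i,j) with i<j and classify each by sign(x_j-x_i) * sign(y_j-y_i).
  (1,2):dx=-3,dy=-6->C; (1,3):dx=+2,dy=+4->C; (1,4):dx=-1,dy=-11->C; (1,5):dx=+1,dy=+3->C
  (1,6):dx=-5,dy=-10->C; (1,7):dx=-10,dy=-2->C; (1,8):dx=-4,dy=-8->C; (1,9):dx=-2,dy=-3->C
  (2,3):dx=+5,dy=+10->C; (2,4):dx=+2,dy=-5->D; (2,5):dx=+4,dy=+9->C; (2,6):dx=-2,dy=-4->C
  (2,7):dx=-7,dy=+4->D; (2,8):dx=-1,dy=-2->C; (2,9):dx=+1,dy=+3->C; (3,4):dx=-3,dy=-15->C
  (3,5):dx=-1,dy=-1->C; (3,6):dx=-7,dy=-14->C; (3,7):dx=-12,dy=-6->C; (3,8):dx=-6,dy=-12->C
  (3,9):dx=-4,dy=-7->C; (4,5):dx=+2,dy=+14->C; (4,6):dx=-4,dy=+1->D; (4,7):dx=-9,dy=+9->D
  (4,8):dx=-3,dy=+3->D; (4,9):dx=-1,dy=+8->D; (5,6):dx=-6,dy=-13->C; (5,7):dx=-11,dy=-5->C
  (5,8):dx=-5,dy=-11->C; (5,9):dx=-3,dy=-6->C; (6,7):dx=-5,dy=+8->D; (6,8):dx=+1,dy=+2->C
  (6,9):dx=+3,dy=+7->C; (7,8):dx=+6,dy=-6->D; (7,9):dx=+8,dy=-1->D; (8,9):dx=+2,dy=+5->C
Step 2: C = 27, D = 9, total pairs = 36.
Step 3: tau = (C - D)/(n(n-1)/2) = (27 - 9)/36 = 0.500000.
Step 4: Exact two-sided p-value (enumerate n! = 362880 permutations of y under H0): p = 0.075176.
Step 5: alpha = 0.1. reject H0.

tau_b = 0.5000 (C=27, D=9), p = 0.075176, reject H0.


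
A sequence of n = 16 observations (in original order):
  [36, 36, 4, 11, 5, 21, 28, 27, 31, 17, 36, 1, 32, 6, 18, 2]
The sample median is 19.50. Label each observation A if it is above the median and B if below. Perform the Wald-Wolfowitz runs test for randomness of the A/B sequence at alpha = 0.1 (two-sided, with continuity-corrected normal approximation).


Step 1: Compute median = 19.50; label A = above, B = below.
Labels in order: AABBBAAAABABABBB  (n_A = 8, n_B = 8)
Step 2: Count runs R = 8.
Step 3: Under H0 (random ordering), E[R] = 2*n_A*n_B/(n_A+n_B) + 1 = 2*8*8/16 + 1 = 9.0000.
        Var[R] = 2*n_A*n_B*(2*n_A*n_B - n_A - n_B) / ((n_A+n_B)^2 * (n_A+n_B-1)) = 14336/3840 = 3.7333.
        SD[R] = 1.9322.
Step 4: Continuity-corrected z = (R + 0.5 - E[R]) / SD[R] = (8 + 0.5 - 9.0000) / 1.9322 = -0.2588.
Step 5: Two-sided p-value via normal approximation = 2*(1 - Phi(|z|)) = 0.795809.
Step 6: alpha = 0.1. fail to reject H0.

R = 8, z = -0.2588, p = 0.795809, fail to reject H0.


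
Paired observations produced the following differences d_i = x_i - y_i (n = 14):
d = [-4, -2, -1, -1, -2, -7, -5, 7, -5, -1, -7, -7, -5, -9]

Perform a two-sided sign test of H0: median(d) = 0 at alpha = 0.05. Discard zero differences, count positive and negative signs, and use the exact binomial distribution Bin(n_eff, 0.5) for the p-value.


Step 1: Discard zero differences. Original n = 14; n_eff = number of nonzero differences = 14.
Nonzero differences (with sign): -4, -2, -1, -1, -2, -7, -5, +7, -5, -1, -7, -7, -5, -9
Step 2: Count signs: positive = 1, negative = 13.
Step 3: Under H0: P(positive) = 0.5, so the number of positives S ~ Bin(14, 0.5).
Step 4: Two-sided exact p-value = sum of Bin(14,0.5) probabilities at or below the observed probability = 0.001831.
Step 5: alpha = 0.05. reject H0.

n_eff = 14, pos = 1, neg = 13, p = 0.001831, reject H0.


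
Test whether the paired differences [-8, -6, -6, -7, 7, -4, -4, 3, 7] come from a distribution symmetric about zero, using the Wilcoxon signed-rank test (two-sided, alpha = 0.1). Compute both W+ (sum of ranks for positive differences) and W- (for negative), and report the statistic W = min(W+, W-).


Step 1: Drop any zero differences (none here) and take |d_i|.
|d| = [8, 6, 6, 7, 7, 4, 4, 3, 7]
Step 2: Midrank |d_i| (ties get averaged ranks).
ranks: |8|->9, |6|->4.5, |6|->4.5, |7|->7, |7|->7, |4|->2.5, |4|->2.5, |3|->1, |7|->7
Step 3: Attach original signs; sum ranks with positive sign and with negative sign.
W+ = 7 + 1 + 7 = 15
W- = 9 + 4.5 + 4.5 + 7 + 2.5 + 2.5 = 30
(Check: W+ + W- = 45 should equal n(n+1)/2 = 45.)
Step 4: Test statistic W = min(W+, W-) = 15.
Step 5: Ties in |d|, so use the tie-corrected normal approximation.
        E[W] = n(n+1)/4 = 9*10/4 = 22.5.
        Tie groups: |d|=4 (t=2), |d|=6 (t=2), |d|=7 (t=3); sum(t^3 - t) = 36.
        Var[W] = n(n+1)(2n+1)/24 - sum(t^3-t)/48 = 1710/24 - 36/48 = 70.5.
        z = (W - E[W]) / sqrt(Var[W]) = (15 - 22.5) / 8.3964 = -0.8932.
        Two-sided p = 2*Phi(z) = 0.371730.
Step 6: alpha = 0.1. fail to reject H0.

W+ = 15, W- = 30, W = min = 15, p = 0.371730, fail to reject H0.


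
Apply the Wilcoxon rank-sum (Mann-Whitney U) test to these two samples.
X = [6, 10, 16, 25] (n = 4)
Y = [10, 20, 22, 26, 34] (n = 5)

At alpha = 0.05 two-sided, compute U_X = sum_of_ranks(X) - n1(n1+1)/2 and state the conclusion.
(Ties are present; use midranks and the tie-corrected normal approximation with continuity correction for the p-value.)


Step 1: Combine and sort all 9 observations; assign midranks.
sorted (value, group): (6,X), (10,X), (10,Y), (16,X), (20,Y), (22,Y), (25,X), (26,Y), (34,Y)
ranks: 6->1, 10->2.5, 10->2.5, 16->4, 20->5, 22->6, 25->7, 26->8, 34->9
Step 2: Rank sum for X: R1 = 1 + 2.5 + 4 + 7 = 14.5.
Step 3: U_X = R1 - n1(n1+1)/2 = 14.5 - 4*5/2 = 14.5 - 10 = 4.5.
       U_Y = n1*n2 - U_X = 20 - 4.5 = 15.5.
Step 4: Ties are present, so use the tie-corrected normal approximation (with continuity correction) for the p-value.
Step 5: p-value = 0.218742; compare to alpha = 0.05. fail to reject H0.

U_X = 4.5, p = 0.218742, fail to reject H0 at alpha = 0.05.


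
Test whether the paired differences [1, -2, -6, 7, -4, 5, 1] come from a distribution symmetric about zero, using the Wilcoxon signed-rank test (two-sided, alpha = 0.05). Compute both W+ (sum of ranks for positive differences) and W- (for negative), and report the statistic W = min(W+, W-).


Step 1: Drop any zero differences (none here) and take |d_i|.
|d| = [1, 2, 6, 7, 4, 5, 1]
Step 2: Midrank |d_i| (ties get averaged ranks).
ranks: |1|->1.5, |2|->3, |6|->6, |7|->7, |4|->4, |5|->5, |1|->1.5
Step 3: Attach original signs; sum ranks with positive sign and with negative sign.
W+ = 1.5 + 7 + 5 + 1.5 = 15
W- = 3 + 6 + 4 = 13
(Check: W+ + W- = 28 should equal n(n+1)/2 = 28.)
Step 4: Test statistic W = min(W+, W-) = 13.
Step 5: Ties in |d|, so use the tie-corrected normal approximation.
        E[W] = n(n+1)/4 = 7*8/4 = 14.
        Tie groups: |d|=1 (t=2); sum(t^3 - t) = 6.
        Var[W] = n(n+1)(2n+1)/24 - sum(t^3-t)/48 = 840/24 - 6/48 = 34.875.
        z = (W - E[W]) / sqrt(Var[W]) = (13 - 14) / 5.9055 = -0.1693.
        Two-sided p = 2*Phi(z) = 0.865534.
Step 6: alpha = 0.05. fail to reject H0.

W+ = 15, W- = 13, W = min = 13, p = 0.865534, fail to reject H0.


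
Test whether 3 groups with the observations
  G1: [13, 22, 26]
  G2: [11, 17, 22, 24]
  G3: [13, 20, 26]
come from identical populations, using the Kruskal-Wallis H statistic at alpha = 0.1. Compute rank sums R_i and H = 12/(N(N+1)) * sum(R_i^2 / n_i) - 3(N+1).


Step 1: Combine all N = 10 observations and assign midranks.
sorted (value, group, rank): (11,G2,1), (13,G1,2.5), (13,G3,2.5), (17,G2,4), (20,G3,5), (22,G1,6.5), (22,G2,6.5), (24,G2,8), (26,G1,9.5), (26,G3,9.5)
Step 2: Sum ranks within each group.
R_1 = 18.5 (n_1 = 3)
R_2 = 19.5 (n_2 = 4)
R_3 = 17 (n_3 = 3)
Step 3: H = 12/(N(N+1)) * sum(R_i^2/n_i) - 3(N+1)
     = 12/(10*11) * (18.5^2/3 + 19.5^2/4 + 17^2/3) - 3*11
     = 0.109091 * 305.479 - 33
     = 0.325000.
Step 4: Ties present; correction factor C = 1 - 18/(10^3 - 10) = 0.981818. Corrected H = 0.325000 / 0.981818 = 0.331019.
Step 5: Under H0, H ~ chi^2(2); p-value = 0.847462.
Step 6: alpha = 0.1. fail to reject H0.

H = 0.3310, df = 2, p = 0.847462, fail to reject H0.


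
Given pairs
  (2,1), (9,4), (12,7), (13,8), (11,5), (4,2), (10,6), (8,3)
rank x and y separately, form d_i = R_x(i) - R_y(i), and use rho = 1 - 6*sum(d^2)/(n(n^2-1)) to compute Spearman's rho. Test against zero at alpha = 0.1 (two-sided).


Step 1: Rank x and y separately (midranks; no ties here).
rank(x): 2->1, 9->4, 12->7, 13->8, 11->6, 4->2, 10->5, 8->3
rank(y): 1->1, 4->4, 7->7, 8->8, 5->5, 2->2, 6->6, 3->3
Step 2: d_i = R_x(i) - R_y(i); compute d_i^2.
  (1-1)^2=0, (4-4)^2=0, (7-7)^2=0, (8-8)^2=0, (6-5)^2=1, (2-2)^2=0, (5-6)^2=1, (3-3)^2=0
sum(d^2) = 2.
Step 3: rho = 1 - 6*2 / (8*(8^2 - 1)) = 1 - 12/504 = 0.976190.
Step 4: Under H0, t = rho * sqrt((n-2)/(1-rho^2)) = 11.0235 ~ t(6).
Step 5: Two-sided p-value from the t-distribution with 6 df = 0.000033.
Step 6: alpha = 0.1. reject H0.

rho = 0.9762, p = 0.000033, reject H0 at alpha = 0.1.


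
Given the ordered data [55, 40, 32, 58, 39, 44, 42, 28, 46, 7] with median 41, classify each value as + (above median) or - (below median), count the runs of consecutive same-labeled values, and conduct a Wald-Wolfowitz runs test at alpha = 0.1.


Step 1: Compute median = 41; label A = above, B = below.
Labels in order: ABBABAABAB  (n_A = 5, n_B = 5)
Step 2: Count runs R = 8.
Step 3: Under H0 (random ordering), E[R] = 2*n_A*n_B/(n_A+n_B) + 1 = 2*5*5/10 + 1 = 6.0000.
        Var[R] = 2*n_A*n_B*(2*n_A*n_B - n_A - n_B) / ((n_A+n_B)^2 * (n_A+n_B-1)) = 2000/900 = 2.2222.
        SD[R] = 1.4907.
Step 4: Continuity-corrected z = (R - 0.5 - E[R]) / SD[R] = (8 - 0.5 - 6.0000) / 1.4907 = 1.0062.
Step 5: Two-sided p-value via normal approximation = 2*(1 - Phi(|z|)) = 0.314305.
Step 6: alpha = 0.1. fail to reject H0.

R = 8, z = 1.0062, p = 0.314305, fail to reject H0.


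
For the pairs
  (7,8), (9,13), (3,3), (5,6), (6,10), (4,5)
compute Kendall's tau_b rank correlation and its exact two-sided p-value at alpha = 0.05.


Step 1: Enumerate the 15 unordered pairs (i,j) with i<j and classify each by sign(x_j-x_i) * sign(y_j-y_i).
  (1,2):dx=+2,dy=+5->C; (1,3):dx=-4,dy=-5->C; (1,4):dx=-2,dy=-2->C; (1,5):dx=-1,dy=+2->D
  (1,6):dx=-3,dy=-3->C; (2,3):dx=-6,dy=-10->C; (2,4):dx=-4,dy=-7->C; (2,5):dx=-3,dy=-3->C
  (2,6):dx=-5,dy=-8->C; (3,4):dx=+2,dy=+3->C; (3,5):dx=+3,dy=+7->C; (3,6):dx=+1,dy=+2->C
  (4,5):dx=+1,dy=+4->C; (4,6):dx=-1,dy=-1->C; (5,6):dx=-2,dy=-5->C
Step 2: C = 14, D = 1, total pairs = 15.
Step 3: tau = (C - D)/(n(n-1)/2) = (14 - 1)/15 = 0.866667.
Step 4: Exact two-sided p-value (enumerate n! = 720 permutations of y under H0): p = 0.016667.
Step 5: alpha = 0.05. reject H0.

tau_b = 0.8667 (C=14, D=1), p = 0.016667, reject H0.


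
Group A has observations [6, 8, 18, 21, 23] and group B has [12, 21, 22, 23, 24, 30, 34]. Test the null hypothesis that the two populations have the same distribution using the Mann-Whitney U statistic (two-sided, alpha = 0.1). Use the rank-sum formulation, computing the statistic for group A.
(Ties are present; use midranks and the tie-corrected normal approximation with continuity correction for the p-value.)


Step 1: Combine and sort all 12 observations; assign midranks.
sorted (value, group): (6,X), (8,X), (12,Y), (18,X), (21,X), (21,Y), (22,Y), (23,X), (23,Y), (24,Y), (30,Y), (34,Y)
ranks: 6->1, 8->2, 12->3, 18->4, 21->5.5, 21->5.5, 22->7, 23->8.5, 23->8.5, 24->10, 30->11, 34->12
Step 2: Rank sum for X: R1 = 1 + 2 + 4 + 5.5 + 8.5 = 21.
Step 3: U_X = R1 - n1(n1+1)/2 = 21 - 5*6/2 = 21 - 15 = 6.
       U_Y = n1*n2 - U_X = 35 - 6 = 29.
Step 4: Ties are present, so use the tie-corrected normal approximation (with continuity correction) for the p-value.
Step 5: p-value = 0.073025; compare to alpha = 0.1. reject H0.

U_X = 6, p = 0.073025, reject H0 at alpha = 0.1.


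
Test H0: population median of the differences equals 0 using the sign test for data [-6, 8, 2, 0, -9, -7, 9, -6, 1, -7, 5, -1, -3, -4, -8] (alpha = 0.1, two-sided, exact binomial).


Step 1: Discard zero differences. Original n = 15; n_eff = number of nonzero differences = 14.
Nonzero differences (with sign): -6, +8, +2, -9, -7, +9, -6, +1, -7, +5, -1, -3, -4, -8
Step 2: Count signs: positive = 5, negative = 9.
Step 3: Under H0: P(positive) = 0.5, so the number of positives S ~ Bin(14, 0.5).
Step 4: Two-sided exact p-value = sum of Bin(14,0.5) probabilities at or below the observed probability = 0.423950.
Step 5: alpha = 0.1. fail to reject H0.

n_eff = 14, pos = 5, neg = 9, p = 0.423950, fail to reject H0.


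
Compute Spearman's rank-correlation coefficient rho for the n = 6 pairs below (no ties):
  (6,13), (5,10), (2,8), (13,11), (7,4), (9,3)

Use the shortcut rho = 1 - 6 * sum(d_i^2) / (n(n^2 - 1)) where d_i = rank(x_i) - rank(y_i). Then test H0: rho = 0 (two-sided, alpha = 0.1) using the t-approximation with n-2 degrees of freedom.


Step 1: Rank x and y separately (midranks; no ties here).
rank(x): 6->3, 5->2, 2->1, 13->6, 7->4, 9->5
rank(y): 13->6, 10->4, 8->3, 11->5, 4->2, 3->1
Step 2: d_i = R_x(i) - R_y(i); compute d_i^2.
  (3-6)^2=9, (2-4)^2=4, (1-3)^2=4, (6-5)^2=1, (4-2)^2=4, (5-1)^2=16
sum(d^2) = 38.
Step 3: rho = 1 - 6*38 / (6*(6^2 - 1)) = 1 - 228/210 = -0.085714.
Step 4: Under H0, t = rho * sqrt((n-2)/(1-rho^2)) = -0.1721 ~ t(4).
Step 5: Two-sided p-value from the t-distribution with 4 df = 0.871743.
Step 6: alpha = 0.1. fail to reject H0.

rho = -0.0857, p = 0.871743, fail to reject H0 at alpha = 0.1.


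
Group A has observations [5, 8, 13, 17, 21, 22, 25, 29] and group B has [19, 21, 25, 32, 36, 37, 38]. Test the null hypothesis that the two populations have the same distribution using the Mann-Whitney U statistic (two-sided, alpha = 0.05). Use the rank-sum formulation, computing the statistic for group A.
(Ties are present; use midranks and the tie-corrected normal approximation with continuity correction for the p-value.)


Step 1: Combine and sort all 15 observations; assign midranks.
sorted (value, group): (5,X), (8,X), (13,X), (17,X), (19,Y), (21,X), (21,Y), (22,X), (25,X), (25,Y), (29,X), (32,Y), (36,Y), (37,Y), (38,Y)
ranks: 5->1, 8->2, 13->3, 17->4, 19->5, 21->6.5, 21->6.5, 22->8, 25->9.5, 25->9.5, 29->11, 32->12, 36->13, 37->14, 38->15
Step 2: Rank sum for X: R1 = 1 + 2 + 3 + 4 + 6.5 + 8 + 9.5 + 11 = 45.
Step 3: U_X = R1 - n1(n1+1)/2 = 45 - 8*9/2 = 45 - 36 = 9.
       U_Y = n1*n2 - U_X = 56 - 9 = 47.
Step 4: Ties are present, so use the tie-corrected normal approximation (with continuity correction) for the p-value.
Step 5: p-value = 0.031969; compare to alpha = 0.05. reject H0.

U_X = 9, p = 0.031969, reject H0 at alpha = 0.05.


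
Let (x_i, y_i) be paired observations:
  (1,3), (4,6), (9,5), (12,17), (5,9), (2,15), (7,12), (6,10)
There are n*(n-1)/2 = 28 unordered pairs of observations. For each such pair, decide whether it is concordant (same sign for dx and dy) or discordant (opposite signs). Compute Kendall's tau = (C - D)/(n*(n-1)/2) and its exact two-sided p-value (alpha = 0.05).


Step 1: Enumerate the 28 unordered pairs (i,j) with i<j and classify each by sign(x_j-x_i) * sign(y_j-y_i).
  (1,2):dx=+3,dy=+3->C; (1,3):dx=+8,dy=+2->C; (1,4):dx=+11,dy=+14->C; (1,5):dx=+4,dy=+6->C
  (1,6):dx=+1,dy=+12->C; (1,7):dx=+6,dy=+9->C; (1,8):dx=+5,dy=+7->C; (2,3):dx=+5,dy=-1->D
  (2,4):dx=+8,dy=+11->C; (2,5):dx=+1,dy=+3->C; (2,6):dx=-2,dy=+9->D; (2,7):dx=+3,dy=+6->C
  (2,8):dx=+2,dy=+4->C; (3,4):dx=+3,dy=+12->C; (3,5):dx=-4,dy=+4->D; (3,6):dx=-7,dy=+10->D
  (3,7):dx=-2,dy=+7->D; (3,8):dx=-3,dy=+5->D; (4,5):dx=-7,dy=-8->C; (4,6):dx=-10,dy=-2->C
  (4,7):dx=-5,dy=-5->C; (4,8):dx=-6,dy=-7->C; (5,6):dx=-3,dy=+6->D; (5,7):dx=+2,dy=+3->C
  (5,8):dx=+1,dy=+1->C; (6,7):dx=+5,dy=-3->D; (6,8):dx=+4,dy=-5->D; (7,8):dx=-1,dy=-2->C
Step 2: C = 19, D = 9, total pairs = 28.
Step 3: tau = (C - D)/(n(n-1)/2) = (19 - 9)/28 = 0.357143.
Step 4: Exact two-sided p-value (enumerate n! = 40320 permutations of y under H0): p = 0.275099.
Step 5: alpha = 0.05. fail to reject H0.

tau_b = 0.3571 (C=19, D=9), p = 0.275099, fail to reject H0.


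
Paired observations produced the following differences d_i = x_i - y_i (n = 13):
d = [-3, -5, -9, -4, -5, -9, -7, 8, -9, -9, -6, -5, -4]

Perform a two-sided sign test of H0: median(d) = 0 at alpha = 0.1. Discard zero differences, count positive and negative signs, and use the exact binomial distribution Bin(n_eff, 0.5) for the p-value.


Step 1: Discard zero differences. Original n = 13; n_eff = number of nonzero differences = 13.
Nonzero differences (with sign): -3, -5, -9, -4, -5, -9, -7, +8, -9, -9, -6, -5, -4
Step 2: Count signs: positive = 1, negative = 12.
Step 3: Under H0: P(positive) = 0.5, so the number of positives S ~ Bin(13, 0.5).
Step 4: Two-sided exact p-value = sum of Bin(13,0.5) probabilities at or below the observed probability = 0.003418.
Step 5: alpha = 0.1. reject H0.

n_eff = 13, pos = 1, neg = 12, p = 0.003418, reject H0.


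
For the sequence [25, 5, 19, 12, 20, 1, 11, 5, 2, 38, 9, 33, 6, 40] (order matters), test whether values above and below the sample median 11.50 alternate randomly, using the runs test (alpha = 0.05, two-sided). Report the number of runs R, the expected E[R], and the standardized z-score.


Step 1: Compute median = 11.50; label A = above, B = below.
Labels in order: ABAAABBBBABABA  (n_A = 7, n_B = 7)
Step 2: Count runs R = 9.
Step 3: Under H0 (random ordering), E[R] = 2*n_A*n_B/(n_A+n_B) + 1 = 2*7*7/14 + 1 = 8.0000.
        Var[R] = 2*n_A*n_B*(2*n_A*n_B - n_A - n_B) / ((n_A+n_B)^2 * (n_A+n_B-1)) = 8232/2548 = 3.2308.
        SD[R] = 1.7974.
Step 4: Continuity-corrected z = (R - 0.5 - E[R]) / SD[R] = (9 - 0.5 - 8.0000) / 1.7974 = 0.2782.
Step 5: Two-sided p-value via normal approximation = 2*(1 - Phi(|z|)) = 0.780879.
Step 6: alpha = 0.05. fail to reject H0.

R = 9, z = 0.2782, p = 0.780879, fail to reject H0.


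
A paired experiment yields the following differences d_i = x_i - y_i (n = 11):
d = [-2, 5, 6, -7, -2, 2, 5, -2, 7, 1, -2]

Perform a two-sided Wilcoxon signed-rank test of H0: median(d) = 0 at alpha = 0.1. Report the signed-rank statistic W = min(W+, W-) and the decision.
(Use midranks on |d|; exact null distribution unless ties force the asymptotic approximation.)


Step 1: Drop any zero differences (none here) and take |d_i|.
|d| = [2, 5, 6, 7, 2, 2, 5, 2, 7, 1, 2]
Step 2: Midrank |d_i| (ties get averaged ranks).
ranks: |2|->4, |5|->7.5, |6|->9, |7|->10.5, |2|->4, |2|->4, |5|->7.5, |2|->4, |7|->10.5, |1|->1, |2|->4
Step 3: Attach original signs; sum ranks with positive sign and with negative sign.
W+ = 7.5 + 9 + 4 + 7.5 + 10.5 + 1 = 39.5
W- = 4 + 10.5 + 4 + 4 + 4 = 26.5
(Check: W+ + W- = 66 should equal n(n+1)/2 = 66.)
Step 4: Test statistic W = min(W+, W-) = 26.5.
Step 5: Ties in |d|, so use the tie-corrected normal approximation.
        E[W] = n(n+1)/4 = 11*12/4 = 33.
        Tie groups: |d|=2 (t=5), |d|=5 (t=2), |d|=7 (t=2); sum(t^3 - t) = 132.
        Var[W] = n(n+1)(2n+1)/24 - sum(t^3-t)/48 = 3036/24 - 132/48 = 123.75.
        z = (W - E[W]) / sqrt(Var[W]) = (26.5 - 33) / 11.1243 = -0.5843.
        Two-sided p = 2*Phi(z) = 0.559014.
Step 6: alpha = 0.1. fail to reject H0.

W+ = 39.5, W- = 26.5, W = min = 26.5, p = 0.559014, fail to reject H0.


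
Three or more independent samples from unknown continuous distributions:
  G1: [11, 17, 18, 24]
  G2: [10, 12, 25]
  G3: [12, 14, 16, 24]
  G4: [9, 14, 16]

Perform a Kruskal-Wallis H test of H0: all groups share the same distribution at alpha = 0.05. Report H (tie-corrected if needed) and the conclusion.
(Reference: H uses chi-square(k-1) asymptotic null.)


Step 1: Combine all N = 14 observations and assign midranks.
sorted (value, group, rank): (9,G4,1), (10,G2,2), (11,G1,3), (12,G2,4.5), (12,G3,4.5), (14,G3,6.5), (14,G4,6.5), (16,G3,8.5), (16,G4,8.5), (17,G1,10), (18,G1,11), (24,G1,12.5), (24,G3,12.5), (25,G2,14)
Step 2: Sum ranks within each group.
R_1 = 36.5 (n_1 = 4)
R_2 = 20.5 (n_2 = 3)
R_3 = 32 (n_3 = 4)
R_4 = 16 (n_4 = 3)
Step 3: H = 12/(N(N+1)) * sum(R_i^2/n_i) - 3(N+1)
     = 12/(14*15) * (36.5^2/4 + 20.5^2/3 + 32^2/4 + 16^2/3) - 3*15
     = 0.057143 * 814.479 - 45
     = 1.541667.
Step 4: Ties present; correction factor C = 1 - 24/(14^3 - 14) = 0.991209. Corrected H = 1.541667 / 0.991209 = 1.555340.
Step 5: Under H0, H ~ chi^2(3); p-value = 0.669558.
Step 6: alpha = 0.05. fail to reject H0.

H = 1.5553, df = 3, p = 0.669558, fail to reject H0.


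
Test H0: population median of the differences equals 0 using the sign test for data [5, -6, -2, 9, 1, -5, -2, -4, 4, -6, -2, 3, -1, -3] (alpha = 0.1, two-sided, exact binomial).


Step 1: Discard zero differences. Original n = 14; n_eff = number of nonzero differences = 14.
Nonzero differences (with sign): +5, -6, -2, +9, +1, -5, -2, -4, +4, -6, -2, +3, -1, -3
Step 2: Count signs: positive = 5, negative = 9.
Step 3: Under H0: P(positive) = 0.5, so the number of positives S ~ Bin(14, 0.5).
Step 4: Two-sided exact p-value = sum of Bin(14,0.5) probabilities at or below the observed probability = 0.423950.
Step 5: alpha = 0.1. fail to reject H0.

n_eff = 14, pos = 5, neg = 9, p = 0.423950, fail to reject H0.


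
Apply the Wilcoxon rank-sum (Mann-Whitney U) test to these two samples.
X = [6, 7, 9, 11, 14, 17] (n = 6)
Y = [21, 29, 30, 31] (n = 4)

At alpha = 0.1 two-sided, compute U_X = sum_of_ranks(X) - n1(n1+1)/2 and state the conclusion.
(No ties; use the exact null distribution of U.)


Step 1: Combine and sort all 10 observations; assign midranks.
sorted (value, group): (6,X), (7,X), (9,X), (11,X), (14,X), (17,X), (21,Y), (29,Y), (30,Y), (31,Y)
ranks: 6->1, 7->2, 9->3, 11->4, 14->5, 17->6, 21->7, 29->8, 30->9, 31->10
Step 2: Rank sum for X: R1 = 1 + 2 + 3 + 4 + 5 + 6 = 21.
Step 3: U_X = R1 - n1(n1+1)/2 = 21 - 6*7/2 = 21 - 21 = 0.
       U_Y = n1*n2 - U_X = 24 - 0 = 24.
Step 4: No ties, so the exact null distribution of U (based on enumerating the C(10,6) = 210 equally likely rank assignments) gives the two-sided p-value.
Step 5: p-value = 0.009524; compare to alpha = 0.1. reject H0.

U_X = 0, p = 0.009524, reject H0 at alpha = 0.1.


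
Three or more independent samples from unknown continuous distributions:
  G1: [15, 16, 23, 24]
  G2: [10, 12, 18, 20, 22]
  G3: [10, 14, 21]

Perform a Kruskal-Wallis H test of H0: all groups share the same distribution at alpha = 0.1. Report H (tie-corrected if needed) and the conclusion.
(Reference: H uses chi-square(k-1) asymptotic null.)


Step 1: Combine all N = 12 observations and assign midranks.
sorted (value, group, rank): (10,G2,1.5), (10,G3,1.5), (12,G2,3), (14,G3,4), (15,G1,5), (16,G1,6), (18,G2,7), (20,G2,8), (21,G3,9), (22,G2,10), (23,G1,11), (24,G1,12)
Step 2: Sum ranks within each group.
R_1 = 34 (n_1 = 4)
R_2 = 29.5 (n_2 = 5)
R_3 = 14.5 (n_3 = 3)
Step 3: H = 12/(N(N+1)) * sum(R_i^2/n_i) - 3(N+1)
     = 12/(12*13) * (34^2/4 + 29.5^2/5 + 14.5^2/3) - 3*13
     = 0.076923 * 533.133 - 39
     = 2.010256.
Step 4: Ties present; correction factor C = 1 - 6/(12^3 - 12) = 0.996503. Corrected H = 2.010256 / 0.996503 = 2.017310.
Step 5: Under H0, H ~ chi^2(2); p-value = 0.364709.
Step 6: alpha = 0.1. fail to reject H0.

H = 2.0173, df = 2, p = 0.364709, fail to reject H0.


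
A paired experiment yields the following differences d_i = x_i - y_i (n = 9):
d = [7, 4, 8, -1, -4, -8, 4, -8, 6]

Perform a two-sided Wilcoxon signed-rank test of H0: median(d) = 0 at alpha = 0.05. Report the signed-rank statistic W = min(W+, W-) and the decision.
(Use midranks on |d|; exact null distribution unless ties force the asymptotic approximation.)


Step 1: Drop any zero differences (none here) and take |d_i|.
|d| = [7, 4, 8, 1, 4, 8, 4, 8, 6]
Step 2: Midrank |d_i| (ties get averaged ranks).
ranks: |7|->6, |4|->3, |8|->8, |1|->1, |4|->3, |8|->8, |4|->3, |8|->8, |6|->5
Step 3: Attach original signs; sum ranks with positive sign and with negative sign.
W+ = 6 + 3 + 8 + 3 + 5 = 25
W- = 1 + 3 + 8 + 8 = 20
(Check: W+ + W- = 45 should equal n(n+1)/2 = 45.)
Step 4: Test statistic W = min(W+, W-) = 20.
Step 5: Ties in |d|, so use the tie-corrected normal approximation.
        E[W] = n(n+1)/4 = 9*10/4 = 22.5.
        Tie groups: |d|=4 (t=3), |d|=8 (t=3); sum(t^3 - t) = 48.
        Var[W] = n(n+1)(2n+1)/24 - sum(t^3-t)/48 = 1710/24 - 48/48 = 70.25.
        z = (W - E[W]) / sqrt(Var[W]) = (20 - 22.5) / 8.3815 = -0.2983.
        Two-sided p = 2*Phi(z) = 0.765493.
Step 6: alpha = 0.05. fail to reject H0.

W+ = 25, W- = 20, W = min = 20, p = 0.765493, fail to reject H0.


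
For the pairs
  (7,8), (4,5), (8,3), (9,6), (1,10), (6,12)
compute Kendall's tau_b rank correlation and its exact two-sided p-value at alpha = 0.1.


Step 1: Enumerate the 15 unordered pairs (i,j) with i<j and classify each by sign(x_j-x_i) * sign(y_j-y_i).
  (1,2):dx=-3,dy=-3->C; (1,3):dx=+1,dy=-5->D; (1,4):dx=+2,dy=-2->D; (1,5):dx=-6,dy=+2->D
  (1,6):dx=-1,dy=+4->D; (2,3):dx=+4,dy=-2->D; (2,4):dx=+5,dy=+1->C; (2,5):dx=-3,dy=+5->D
  (2,6):dx=+2,dy=+7->C; (3,4):dx=+1,dy=+3->C; (3,5):dx=-7,dy=+7->D; (3,6):dx=-2,dy=+9->D
  (4,5):dx=-8,dy=+4->D; (4,6):dx=-3,dy=+6->D; (5,6):dx=+5,dy=+2->C
Step 2: C = 5, D = 10, total pairs = 15.
Step 3: tau = (C - D)/(n(n-1)/2) = (5 - 10)/15 = -0.333333.
Step 4: Exact two-sided p-value (enumerate n! = 720 permutations of y under H0): p = 0.469444.
Step 5: alpha = 0.1. fail to reject H0.

tau_b = -0.3333 (C=5, D=10), p = 0.469444, fail to reject H0.


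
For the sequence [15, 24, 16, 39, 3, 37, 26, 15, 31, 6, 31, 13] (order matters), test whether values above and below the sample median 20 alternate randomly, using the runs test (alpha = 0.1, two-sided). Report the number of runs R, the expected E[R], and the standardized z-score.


Step 1: Compute median = 20; label A = above, B = below.
Labels in order: BABABAABABAB  (n_A = 6, n_B = 6)
Step 2: Count runs R = 11.
Step 3: Under H0 (random ordering), E[R] = 2*n_A*n_B/(n_A+n_B) + 1 = 2*6*6/12 + 1 = 7.0000.
        Var[R] = 2*n_A*n_B*(2*n_A*n_B - n_A - n_B) / ((n_A+n_B)^2 * (n_A+n_B-1)) = 4320/1584 = 2.7273.
        SD[R] = 1.6514.
Step 4: Continuity-corrected z = (R - 0.5 - E[R]) / SD[R] = (11 - 0.5 - 7.0000) / 1.6514 = 2.1194.
Step 5: Two-sided p-value via normal approximation = 2*(1 - Phi(|z|)) = 0.034060.
Step 6: alpha = 0.1. reject H0.

R = 11, z = 2.1194, p = 0.034060, reject H0.


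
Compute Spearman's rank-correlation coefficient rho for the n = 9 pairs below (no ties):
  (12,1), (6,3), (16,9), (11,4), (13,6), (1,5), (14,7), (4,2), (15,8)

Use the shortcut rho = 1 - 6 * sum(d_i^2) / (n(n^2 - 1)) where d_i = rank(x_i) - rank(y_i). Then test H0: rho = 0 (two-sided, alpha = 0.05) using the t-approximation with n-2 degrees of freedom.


Step 1: Rank x and y separately (midranks; no ties here).
rank(x): 12->5, 6->3, 16->9, 11->4, 13->6, 1->1, 14->7, 4->2, 15->8
rank(y): 1->1, 3->3, 9->9, 4->4, 6->6, 5->5, 7->7, 2->2, 8->8
Step 2: d_i = R_x(i) - R_y(i); compute d_i^2.
  (5-1)^2=16, (3-3)^2=0, (9-9)^2=0, (4-4)^2=0, (6-6)^2=0, (1-5)^2=16, (7-7)^2=0, (2-2)^2=0, (8-8)^2=0
sum(d^2) = 32.
Step 3: rho = 1 - 6*32 / (9*(9^2 - 1)) = 1 - 192/720 = 0.733333.
Step 4: Under H0, t = rho * sqrt((n-2)/(1-rho^2)) = 2.8538 ~ t(7).
Step 5: Two-sided p-value from the t-distribution with 7 df = 0.024554.
Step 6: alpha = 0.05. reject H0.

rho = 0.7333, p = 0.024554, reject H0 at alpha = 0.05.
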